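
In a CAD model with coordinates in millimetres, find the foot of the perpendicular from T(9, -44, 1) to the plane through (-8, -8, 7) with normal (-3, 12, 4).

(0, -8, 13)

The perpendicular from T has direction n = (-3, 12, 4): r = (9, -44, 1) + μ(-3, 12, 4).
Substitute into the plane: n·(T + μn) = -44 gives -551 + 169μ = -44, so μ = 3.
Foot = (9, -44, 1) + 3·(-3, 12, 4) = (0, -8, 13).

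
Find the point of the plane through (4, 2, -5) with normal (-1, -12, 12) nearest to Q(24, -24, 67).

(28, 24, 19)

n = (-1, -12, 12), |n|² = 289, and n·Q − (-88) = 1156.
t = 1156/289 = 4, so the foot is Q − t·n = (24, -24, 67) − 4·(-1, -12, 12) = (28, 24, 19).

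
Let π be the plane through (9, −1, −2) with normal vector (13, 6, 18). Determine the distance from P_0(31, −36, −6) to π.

The plane has equation n·(r − (9, −1, −2)) = 0, i.e. n·r = 75.
d = |13·31 + 6·(-36) + 18·(-6) − 75| / √(169 + 36 + 324) = |4| / 23 = 4/23.

4/23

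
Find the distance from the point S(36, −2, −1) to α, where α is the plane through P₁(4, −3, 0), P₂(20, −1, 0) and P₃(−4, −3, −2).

28/9

P₁P₂ = (16, 2, 0) and P₁P₃ = (−8, 0, −2), so a normal is n = P₁P₂ × P₁P₃ = (−4, 32, 16).
d = |(-4)·36 + 32·(-2) + 16·(-1) − (-112)| / √(16 + 1024 + 256) = |-112| / 36 = 28/9.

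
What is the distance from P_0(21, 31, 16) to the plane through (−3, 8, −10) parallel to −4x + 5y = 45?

Parallel planes share the normal n = (−4, 5, 0); since (−3, 8, −10) lies on the plane, its equation is −4x + 5y = 52.
Then n·(21, 31, 16) − 52 = 19.
|n| = √(16 + 25 + 0) = √41, so the distance is |19|/√41 = 19/√41.

19√41/41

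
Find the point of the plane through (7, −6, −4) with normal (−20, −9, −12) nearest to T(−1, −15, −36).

(19, -6, -24)

The perpendicular from T has direction n = (−20, −9, −12): r = (−1, −15, −36) + μ(−20, −9, −12).
Substitute into the plane: n·(T + μn) = -38 gives 587 + 625μ = -38, so μ = -1.
Foot = (−1, −15, −36) + (-1)·(−20, −9, −12) = (19, −6, −24).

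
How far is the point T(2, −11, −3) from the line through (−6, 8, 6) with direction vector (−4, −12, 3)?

Direction vector d = (−4, −12, 3).
AP = (8, −19, −9); AP·d = 169, |AP|² = 506, |d|² = 169.
distance² = |AP|² − (AP·d)²/|d|² = 506 − 28561/169 = 337, so the distance is √337.

√337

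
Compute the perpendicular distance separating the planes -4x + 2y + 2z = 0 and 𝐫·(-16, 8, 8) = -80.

5√6/3

Divide the second equation by 4 to match normals: -4x + 2y + 2z = -20.
Both planes have normal n = (-4, 2, 2), |n| = 2√6. Any point on the first plane is at distance |(-20) − 0|/|n| = 20/(2√6) = 10/√6 from the second.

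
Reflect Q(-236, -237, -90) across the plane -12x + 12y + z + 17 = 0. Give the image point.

With n = (-12, 12, 1), the signed offset is (n·Q − (-17))/|n|² = -85/289 = -5/17.
Q' = Q − 2t·n = (-236, -237, -90) − (-10/17)·(-12, 12, 1) = (-4132/17, -3909/17, -1520/17).

(-4132/17, -3909/17, -1520/17)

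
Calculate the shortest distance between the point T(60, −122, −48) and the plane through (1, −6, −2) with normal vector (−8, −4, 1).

6

The plane has equation n·(r − (1, −6, −2)) = 0, i.e. n·r = 14.
Then n·(60, −122, −48) − 14 = −54.
|n| = √(64 + 16 + 1) = 9, so the distance is |-54|/9 = 6.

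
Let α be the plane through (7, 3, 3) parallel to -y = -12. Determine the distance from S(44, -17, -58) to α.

Parallel planes share the normal n = (0, -1, 0); since (7, 3, 3) lies on the plane, its equation is -y = -3.
n = (0, -1, 0); n·P − (-3) = 20; |n| = 1; distance = 20/1 = 20.

20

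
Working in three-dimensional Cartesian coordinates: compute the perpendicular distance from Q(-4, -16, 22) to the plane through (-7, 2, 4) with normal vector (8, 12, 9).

30/17

The plane has equation n·(r − (-7, 2, 4)) = 0, i.e. n·r = 4.
d = |8·(-4) + 12·(-16) + 9·22 − 4| / √(64 + 144 + 81) = |-30| / 17 = 30/17.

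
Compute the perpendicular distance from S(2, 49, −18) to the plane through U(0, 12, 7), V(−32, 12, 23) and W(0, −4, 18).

UV = (−32, 0, 16) and UW = (0, −16, 11), so a normal is n = UV × UW = (256, 352, 512).
Then n·(2, 49, −18) − 7808 = 736.
|n| = √(65536 + 123904 + 262144) = 672, so the distance is |736|/672 = 23/21.

23/21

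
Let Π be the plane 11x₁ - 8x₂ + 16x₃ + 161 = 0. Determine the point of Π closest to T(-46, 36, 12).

The perpendicular from T has direction n = (11, -8, 16): r = (-46, 36, 12) + t(11, -8, 16).
Substitute into the plane: n·(T + tn) = -161 gives -602 + 441t = -161, so t = 1.
Foot = (-46, 36, 12) + 1·(11, -8, 16) = (-35, 28, 28).

(-35, 28, 28)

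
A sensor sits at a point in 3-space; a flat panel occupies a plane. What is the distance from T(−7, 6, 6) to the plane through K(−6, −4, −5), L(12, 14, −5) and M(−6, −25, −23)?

1

KL = (18, 18, 0) and KM = (0, −21, −18), so a normal is n = KL × KM = (−324, 324, −378).
d = |(-324)·(-7) + 324·6 + (-378)·6 − 2538| / √(104976 + 104976 + 142884) = |-594| / 594 = 1.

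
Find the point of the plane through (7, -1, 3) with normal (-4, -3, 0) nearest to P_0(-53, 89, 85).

n = (-4, -3, 0), |n|² = 25, and n·P_0 − (-25) = -30.
t = -30/25 = -6/5, so the foot is P_0 − t·n = (-53, 89, 85) − (-6/5)·(-4, -3, 0) = (-289/5, 427/5, 85).

(-289/5, 427/5, 85)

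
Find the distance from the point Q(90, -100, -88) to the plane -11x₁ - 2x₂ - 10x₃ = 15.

5

Normal vector n = (-11, -2, -10), and n·(90, -100, -88) - 15 = 75.
|n| = √(121 + 4 + 100) = 15, so the distance is |75|/15 = 5.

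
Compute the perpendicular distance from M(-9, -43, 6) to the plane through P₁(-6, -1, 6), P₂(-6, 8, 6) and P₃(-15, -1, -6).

P₁P₂ = (0, 9, 0) and P₁P₃ = (-9, 0, -12), so a normal is n = P₁P₂ × P₁P₃ = (-108, 0, 81).
d = |(-108)·(-9) + 81·6 − 1134| / √(11664 + 0 + 6561) = |324| / 135 = 12/5.

12/5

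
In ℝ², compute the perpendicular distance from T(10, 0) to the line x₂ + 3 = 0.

d = |0·10 + 1·0 − (-3)| / √(0 + 1) = |3|/1 = 3.

3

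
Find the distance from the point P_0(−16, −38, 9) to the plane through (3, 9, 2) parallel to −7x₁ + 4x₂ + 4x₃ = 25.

Parallel planes share the normal n = (−7, 4, 4); since (3, 9, 2) lies on the plane, its equation is −7x₁ + 4x₂ + 4x₃ = 23.
Then n·(−16, −38, 9) − 23 = −27.
|n| = √(49 + 16 + 16) = 9, so the distance is |-27|/9 = 3.

3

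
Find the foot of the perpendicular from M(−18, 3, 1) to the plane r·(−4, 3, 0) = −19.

The perpendicular from M has direction n = (−4, 3, 0): r = (−18, 3, 1) + λ(−4, 3, 0).
Substitute into the plane: n·(M + λn) = -19 gives 81 + 25λ = -19, so λ = -4.
Foot = (−18, 3, 1) + (-4)·(−4, 3, 0) = (−2, −9, 1).

(-2, -9, 1)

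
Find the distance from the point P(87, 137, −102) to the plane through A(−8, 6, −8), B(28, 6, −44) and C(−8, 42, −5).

AB = (36, 0, −36) and AC = (0, 36, 3), so a normal is n = AB × AC = (1296, −108, 1296).
d = |1296·87 + (-108)·137 + 1296·(-102) − (-21384)| / √(1679616 + 11664 + 1679616) = |-12852| / 1836 = 7.

7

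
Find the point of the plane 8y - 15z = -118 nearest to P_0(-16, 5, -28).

The perpendicular from P_0 has direction n = (0, 8, -15): r = (-16, 5, -28) + λ(0, 8, -15).
Substitute into the plane: n·(P_0 + λn) = -118 gives 460 + 289λ = -118, so λ = -2.
Foot = (-16, 5, -28) + (-2)·(0, 8, -15) = (-16, -11, 2).

(-16, -11, 2)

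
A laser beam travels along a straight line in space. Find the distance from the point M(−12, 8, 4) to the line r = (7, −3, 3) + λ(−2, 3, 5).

√331

Direction vector d = (−2, 3, 5).
AP = (−19, 11, 1); AP·d = 76, |AP|² = 483, |d|² = 38.
distance² = |AP|² − (AP·d)²/|d|² = 483 − 5776/38 = 331, so the distance is √331.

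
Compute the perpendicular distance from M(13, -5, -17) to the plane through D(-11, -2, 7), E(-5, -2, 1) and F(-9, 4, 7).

3/√19

DE = (6, 0, -6) and DF = (2, 6, 0), so a normal is n = DE × DF = (36, -12, 36).
Then n·(13, -5, -17) - (-120) = 36.
|n| = √(1296 + 144 + 1296) = 12√19, so the distance is |36|/(12√19) = 3/√19.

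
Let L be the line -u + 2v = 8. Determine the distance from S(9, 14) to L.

The normal to the line is n = (-1, 2) with |n| = √5.
|n·S − 8| = |19 − 8| = 11, so the distance is 11/√5.

11√5/5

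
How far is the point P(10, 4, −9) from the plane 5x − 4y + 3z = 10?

Normal vector n = (5, −4, 3), and n·(10, 4, −9) − 10 = −3.
|n| = √(25 + 16 + 9) = 5√2, so the distance is |-3|/(5√2) = 3√2/10.

3√2/10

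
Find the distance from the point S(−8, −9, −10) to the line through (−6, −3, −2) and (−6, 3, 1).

2√6

A direction vector is d = (0, 6, 3).
AP = (−2, −6, −8); AP·d = -60, |AP|² = 104, |d|² = 45.
distance² = |AP|² − (AP·d)²/|d|² = 104 − 3600/45 = 24, so the distance is 2√6.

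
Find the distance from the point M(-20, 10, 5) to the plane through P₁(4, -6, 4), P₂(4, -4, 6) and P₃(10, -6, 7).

2

P₁P₂ = (0, 2, 2) and P₁P₃ = (6, 0, 3), so a normal is n = P₁P₂ × P₁P₃ = (6, 12, -12).
d = |6·(-20) + 12·10 + (-12)·5 − (-96)| / √(36 + 144 + 144) = |36| / 18 = 2.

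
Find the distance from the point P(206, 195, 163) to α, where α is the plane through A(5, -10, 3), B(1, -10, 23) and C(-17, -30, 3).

AB = (-4, 0, 20) and AC = (-22, -20, 0), so a normal is n = AB × AC = (400, -440, 80).
Then n·(206, 195, 163) - 6640 = 3000.
|n| = √(160000 + 193600 + 6400) = 600, so the distance is |3000|/600 = 5.

5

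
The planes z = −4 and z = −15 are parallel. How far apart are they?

With common normal n = (0, 0, 1) (|n| = 1), the distance is |(-4) − (-15)|/|n| = 11/1 = 11.

11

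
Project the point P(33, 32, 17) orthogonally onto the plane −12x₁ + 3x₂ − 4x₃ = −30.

(9, 38, 9)

The perpendicular from P has direction n = (−12, 3, −4): r = (33, 32, 17) + λ(−12, 3, −4).
Substitute into the plane: n·(P + λn) = -30 gives -368 + 169λ = -30, so λ = 2.
Foot = (33, 32, 17) + 2·(−12, 3, −4) = (9, 38, 9).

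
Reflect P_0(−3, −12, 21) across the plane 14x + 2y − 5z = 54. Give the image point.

(25, -8, 11)

n = (14, 2, −5), |n|² = 225, n·P_0 − 54 = -225, so t = -225/225 = -1.
Foot F = P_0 − (-1)·n = (11, −10, 16); the reflection is 2F − P_0 = (25, −8, 11).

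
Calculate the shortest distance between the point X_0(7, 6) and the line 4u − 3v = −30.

8

d = |4·7 + (-3)·6 − (-30)| / √(16 + 9) = |40|/5 = 8.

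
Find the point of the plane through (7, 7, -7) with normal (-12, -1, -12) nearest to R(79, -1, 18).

(31, -5, -30)

n = (-12, -1, -12), |n|² = 289, and n·R − (-7) = -1156.
t = -1156/289 = -4, so the foot is R − t·n = (79, -1, 18) − (-4)·(-12, -1, -12) = (31, -5, -30).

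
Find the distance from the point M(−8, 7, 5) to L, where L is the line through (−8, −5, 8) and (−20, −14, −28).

3√17

A direction vector is d = (−12, −9, −36).
AP = (0, 12, −3); AP·d = 0, |AP|² = 153, |d|² = 1521.
distance² = |AP|² − (AP·d)²/|d|² = 153 − 0/1521 = 153, so the distance is 3√17.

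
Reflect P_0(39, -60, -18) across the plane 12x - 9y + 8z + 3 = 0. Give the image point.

n = (12, -9, 8), |n|² = 289, n·P_0 − (-3) = 867, so t = 867/289 = 3.
Foot F = P_0 − 3·n = (3, -33, -42); the reflection is 2F − P_0 = (-33, -6, -66).

(-33, -6, -66)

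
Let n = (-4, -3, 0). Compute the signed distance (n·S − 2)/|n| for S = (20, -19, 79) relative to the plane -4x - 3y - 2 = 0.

-5

n·S − 2 = -25.
|n| = 5, so the signed distance is -25/5 = -5.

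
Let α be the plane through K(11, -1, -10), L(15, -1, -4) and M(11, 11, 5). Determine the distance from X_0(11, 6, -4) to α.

11/√77

KL = (4, 0, 6) and KM = (0, 12, 15), so a normal is n = KL × KM = (-72, -60, 48).
Then n·(11, 6, -4) - (-1212) = -132.
|n| = √(5184 + 3600 + 2304) = 12√77, so the distance is |-132|/(12√77) = √77/7.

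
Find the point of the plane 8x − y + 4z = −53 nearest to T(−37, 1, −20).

n = (8, −1, 4), |n|² = 81, and n·T − (-53) = -324.
t = -324/81 = -4, so the foot is T − t·n = (−37, 1, −20) − (-4)·(8, −1, 4) = (−5, −3, −4).

(-5, -3, -4)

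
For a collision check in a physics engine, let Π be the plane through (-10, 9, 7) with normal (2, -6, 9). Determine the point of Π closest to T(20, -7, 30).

n = (2, -6, 9), |n|² = 121, and n·T − (-11) = 363.
t = 363/121 = 3, so the foot is T − t·n = (20, -7, 30) − 3·(2, -6, 9) = (14, 11, 3).

(14, 11, 3)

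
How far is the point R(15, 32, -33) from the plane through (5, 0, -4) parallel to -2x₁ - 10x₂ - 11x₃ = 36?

Parallel planes share the normal n = (-2, -10, -11); since (5, 0, -4) lies on the plane, its equation is -2x₁ - 10x₂ - 11x₃ = 34.
d = |(-2)·15 + (-10)·32 + (-11)·(-33) − 34| / √(4 + 100 + 121) = |-21| / 15 = 7/5.

7/5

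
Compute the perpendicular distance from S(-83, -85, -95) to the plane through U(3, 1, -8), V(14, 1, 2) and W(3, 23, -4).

UV = (11, 0, 10) and UW = (0, 22, 4), so a normal is n = UV × UW = (-220, -44, 242).
d = |(-220)·(-83) + (-44)·(-85) + 242·(-95) − (-2640)| / √(48400 + 1936 + 58564) = |1650| / 330 = 5.

5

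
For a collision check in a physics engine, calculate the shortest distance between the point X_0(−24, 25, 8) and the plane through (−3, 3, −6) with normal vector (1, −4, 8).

1/3

The plane has equation n·(r − (−3, 3, −6)) = 0, i.e. n·r = -63.
d = |1·(-24) + (-4)·25 + 8·8 − (-63)| / √(1 + 16 + 64) = |3| / 9 = 1/3.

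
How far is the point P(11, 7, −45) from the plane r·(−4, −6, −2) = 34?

Normal vector n = (−4, −6, −2), and n·(11, 7, −45) − 34 = −30.
|n| = √(16 + 36 + 4) = 2√14, so the distance is |-30|/(2√14) = 15/√14.

15/√14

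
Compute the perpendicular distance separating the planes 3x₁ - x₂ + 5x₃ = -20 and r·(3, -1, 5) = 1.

3√35/5

Both planes have normal n = (3, -1, 5), |n| = √35. Any point on the first plane is at distance |1 − (-20)|/|n| = 21/√35 from the second.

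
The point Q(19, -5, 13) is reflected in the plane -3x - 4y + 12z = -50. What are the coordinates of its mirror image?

With n = (-3, -4, 12), the signed offset is (n·Q − (-50))/|n|² = 169/169 = 1.
Q' = Q − 2t·n = (19, -5, 13) − 2·(-3, -4, 12) = (25, 3, -11).

(25, 3, -11)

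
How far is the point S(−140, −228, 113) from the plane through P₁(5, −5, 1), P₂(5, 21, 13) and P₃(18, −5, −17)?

8

P₁P₂ = (0, 26, 12) and P₁P₃ = (13, 0, −18), so a normal is n = P₁P₂ × P₁P₃ = (−468, 156, −338).
Then n·(−140, −228, 113) − (−3458) = −4784.
|n| = √(219024 + 24336 + 114244) = 598, so the distance is |-4784|/598 = 8.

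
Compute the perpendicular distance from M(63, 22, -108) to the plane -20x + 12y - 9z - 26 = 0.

Normal vector n = (-20, 12, -9), and n·(63, 22, -108) - 26 = -50.
|n| = √(400 + 144 + 81) = 25, so the distance is |-50|/25 = 2.

2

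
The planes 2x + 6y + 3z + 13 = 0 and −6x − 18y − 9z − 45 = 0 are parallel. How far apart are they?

Divide the second equation by -3 to match normals: 2x + 6y + 3z = -15.
With common normal n = (2, 6, 3) (|n| = 7), the distance is |(-13) − (-15)|/|n| = 2/7.

2/7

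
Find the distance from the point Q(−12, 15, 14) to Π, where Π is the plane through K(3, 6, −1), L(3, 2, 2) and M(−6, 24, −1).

3/√61

KL = (0, −4, 3) and KM = (−9, 18, 0), so a normal is n = KL × KM = (−54, −27, −36).
n = (−54, −27, −36); n·P − (-288) = 27; |n| = 9√61; distance = 27/(9√61) = 3/√61.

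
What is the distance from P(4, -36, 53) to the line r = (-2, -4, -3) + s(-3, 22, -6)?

4√130

Direction vector d = (-3, 22, -6).
AP = (6, -32, 56), and AP × d = (-1040, -132, 36).
|AP × d|² = 1100320 and |d|² = 529, so the distance is √(1100320/529) = √2080 = 4√130.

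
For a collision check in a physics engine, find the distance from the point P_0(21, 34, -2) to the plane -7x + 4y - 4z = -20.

d = |(-7)·21 + 4·34 + (-4)·(-2) − (-20)| / √(49 + 16 + 16) = |17| / 9 = 17/9.

17/9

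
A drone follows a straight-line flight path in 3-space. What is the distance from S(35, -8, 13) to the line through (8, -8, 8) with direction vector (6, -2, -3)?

Direction vector d = (6, -2, -3).
AP = (27, 0, 5), and AP × d = (10, 111, -54).
|AP × d|² = 15337 and |d|² = 49, so the distance is √(15337/49) = √313.

√313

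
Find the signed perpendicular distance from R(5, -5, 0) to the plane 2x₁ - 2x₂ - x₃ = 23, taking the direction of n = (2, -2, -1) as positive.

n·R − 23 = -3.
|n| = 3, so the signed distance is -3/3 = -1.

-1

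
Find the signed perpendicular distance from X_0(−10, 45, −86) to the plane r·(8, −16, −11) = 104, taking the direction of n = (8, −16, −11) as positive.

2

n·X_0 − 104 = 42.
|n| = 21, so the signed distance is 42/21 = 2.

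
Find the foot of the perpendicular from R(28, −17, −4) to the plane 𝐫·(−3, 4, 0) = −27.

(13, 3, -4)

n = (−3, 4, 0), |n|² = 25, and n·R − (-27) = -125.
t = -125/25 = -5, so the foot is R − t·n = (28, −17, −4) − (-5)·(−3, 4, 0) = (13, 3, −4).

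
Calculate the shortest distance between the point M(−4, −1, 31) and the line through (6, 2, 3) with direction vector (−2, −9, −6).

2√193

Direction vector d = (−2, −9, −6).
AP = (−10, −3, 28); AP·d = -121, |AP|² = 893, |d|² = 121.
distance² = |AP|² − (AP·d)²/|d|² = 893 − 14641/121 = 772, so the distance is 2√193.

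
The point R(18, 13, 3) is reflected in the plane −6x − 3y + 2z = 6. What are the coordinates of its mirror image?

(-18, -5, 15)

With n = (−6, −3, 2), the signed offset is (n·R − 6)/|n|² = -147/49 = -3.
R' = R − 2t·n = (18, 13, 3) − (-6)·(−6, −3, 2) = (−18, −5, 15).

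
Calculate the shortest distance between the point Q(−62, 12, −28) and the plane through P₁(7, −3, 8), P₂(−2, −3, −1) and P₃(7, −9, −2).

P₁P₂ = (−9, 0, −9) and P₁P₃ = (0, −6, −10), so a normal is n = P₁P₂ × P₁P₃ = (−54, −90, 54).
Then n·(−62, 12, −28) − 324 = 432.
|n| = √(2916 + 8100 + 2916) = 18√43, so the distance is |432|/(18√43) = 24/√43.

24√43/43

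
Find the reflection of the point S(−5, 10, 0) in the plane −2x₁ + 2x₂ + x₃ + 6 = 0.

With n = (−2, 2, 1), the signed offset is (n·S − (-6))/|n|² = 36/9 = 4.
S' = S − 2t·n = (−5, 10, 0) − 8·(−2, 2, 1) = (11, −6, −8).

(11, -6, -8)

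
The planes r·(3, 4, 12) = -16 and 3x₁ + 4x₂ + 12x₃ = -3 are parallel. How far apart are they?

Both planes have normal n = (3, 4, 12), |n| = 13. Any point on the first plane is at distance |(-3) − (-16)|/|n| = 13/13 = 1 from the second.

1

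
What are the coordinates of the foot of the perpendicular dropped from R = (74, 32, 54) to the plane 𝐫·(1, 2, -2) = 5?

(641/9, 238/9, 536/9)

The perpendicular from R has direction n = (1, 2, -2): r = (74, 32, 54) + t(1, 2, -2).
Substitute into the plane: n·(R + tn) = 5 gives 30 + 9t = 5, so t = -25/9.
Foot = (74, 32, 54) + (-25/9)·(1, 2, -2) = (641/9, 238/9, 536/9).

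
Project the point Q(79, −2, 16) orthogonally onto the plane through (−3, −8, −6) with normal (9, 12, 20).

(61, -26, -24)

The perpendicular from Q has direction n = (9, 12, 20): r = (79, −2, 16) + λ(9, 12, 20).
Substitute into the plane: n·(Q + λn) = -243 gives 1007 + 625λ = -243, so λ = -2.
Foot = (79, −2, 16) + (-2)·(9, 12, 20) = (61, −26, −24).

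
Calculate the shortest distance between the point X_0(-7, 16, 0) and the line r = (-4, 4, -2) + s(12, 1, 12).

√157

Direction vector d = (12, 1, 12).
AP = (-3, 12, 2); AP·d = 0, |AP|² = 157, |d|² = 289.
distance² = |AP|² − (AP·d)²/|d|² = 157 − 0/289 = 157, so the distance is √157.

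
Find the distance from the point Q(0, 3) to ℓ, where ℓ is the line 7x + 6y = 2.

d = |7·0 + 6·3 − 2| / √(49 + 36) = |16|/√85 = 16√85/85.

16/√85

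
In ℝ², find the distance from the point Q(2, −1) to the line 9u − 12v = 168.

d = |9·2 + (-12)·(-1) − 168| / √(81 + 144) = |-138|/15 = 46/5.

46/5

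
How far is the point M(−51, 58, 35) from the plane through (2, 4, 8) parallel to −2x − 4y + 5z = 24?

5√5/3

Parallel planes share the normal n = (−2, −4, 5); since (2, 4, 8) lies on the plane, its equation is −2x − 4y + 5z = 20.
Then n·(−51, 58, 35) − 20 = 25.
|n| = √(4 + 16 + 25) = 3√5, so the distance is |25|/(3√5) = 5√5/3.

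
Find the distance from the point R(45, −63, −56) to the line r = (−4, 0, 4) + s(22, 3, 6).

Direction vector d = (22, 3, 6).
AP = (49, −63, −60), and AP × d = (−198, −1614, 1533).
|AP × d|² = 4994289 and |d|² = 529, so the distance is √(4994289/529) = √9441 = 3√1049.

3√1049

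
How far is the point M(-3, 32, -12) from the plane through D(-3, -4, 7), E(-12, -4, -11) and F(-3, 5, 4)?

21/√46

DE = (-9, 0, -18) and DF = (0, 9, -3), so a normal is n = DE × DF = (162, -27, -81).
Then n·(-3, 32, -12) - (-945) = 567.
|n| = √(26244 + 729 + 6561) = 27√46, so the distance is |567|/(27√46) = 21√46/46.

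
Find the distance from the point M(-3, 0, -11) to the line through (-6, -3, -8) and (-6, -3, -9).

3√2

A direction vector is d = (0, 0, -1).
AP = (3, 3, -3), and AP × d = (-3, 3, 0).
|AP × d|² = 18 and |d|² = 1, so the distance is √18 = 3√2.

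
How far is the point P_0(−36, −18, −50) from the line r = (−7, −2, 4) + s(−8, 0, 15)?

√2857

Direction vector d = (−8, 0, 15).
AP = (−29, −16, −54); AP·d = -578, |AP|² = 4013, |d|² = 289.
distance² = |AP|² − (AP·d)²/|d|² = 4013 − 334084/289 = 2857, so the distance is √2857.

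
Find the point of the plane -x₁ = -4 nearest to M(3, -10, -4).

(4, -10, -4)

n = (-1, 0, 0), |n|² = 1, and n·M − (-4) = 1.
t = 1/1 = 1, so the foot is M − t·n = (3, -10, -4) − 1·(-1, 0, 0) = (4, -10, -4).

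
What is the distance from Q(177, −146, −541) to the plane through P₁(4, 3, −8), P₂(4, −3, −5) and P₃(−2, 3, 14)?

P₁P₂ = (0, −6, 3) and P₁P₃ = (−6, 0, 22), so a normal is n = P₁P₂ × P₁P₃ = (−132, −18, −36).
n = (−132, −18, −36); n·P − (-294) = -966; |n| = 138; distance = 966/138 = 7.

7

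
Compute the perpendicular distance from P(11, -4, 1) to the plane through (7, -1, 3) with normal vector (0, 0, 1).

The plane has equation n·(r − (7, -1, 3)) = 0, i.e. n·r = 3.
d = |1·1 − 3| / √(0 + 0 + 1) = |-2| / 1 = 2.

2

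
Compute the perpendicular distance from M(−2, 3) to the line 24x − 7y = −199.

26/5

d = |24·(-2) + (-7)·3 − (-199)| / √(576 + 49) = |130|/25 = 26/5.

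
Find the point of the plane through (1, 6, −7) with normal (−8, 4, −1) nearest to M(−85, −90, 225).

The perpendicular from M has direction n = (−8, 4, −1): r = (−85, −90, 225) + μ(−8, 4, −1).
Substitute into the plane: n·(M + μn) = 23 gives 95 + 81μ = 23, so μ = -8/9.
Foot = (−85, −90, 225) + (-8/9)·(−8, 4, −1) = (−701/9, −842/9, 2033/9).

(-701/9, -842/9, 2033/9)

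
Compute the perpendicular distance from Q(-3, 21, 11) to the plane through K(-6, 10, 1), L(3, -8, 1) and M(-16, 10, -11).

1/√70

KL = (9, -18, 0) and KM = (-10, 0, -12), so a normal is n = KL × KM = (216, 108, -180).
d = |216·(-3) + 108·21 + (-180)·11 − (-396)| / √(46656 + 11664 + 32400) = |36| / (36√70) = √70/70.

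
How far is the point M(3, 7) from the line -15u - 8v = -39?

d = |(-15)·3 + (-8)·7 − (-39)| / √(225 + 64) = |-62|/17 = 62/17.

62/17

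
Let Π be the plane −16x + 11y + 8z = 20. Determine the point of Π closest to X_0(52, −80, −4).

(-12, -36, 28)

The perpendicular from X_0 has direction n = (−16, 11, 8): r = (52, −80, −4) + μ(−16, 11, 8).
Substitute into the plane: n·(X_0 + μn) = 20 gives -1744 + 441μ = 20, so μ = 4.
Foot = (52, −80, −4) + 4·(−16, 11, 8) = (−12, −36, 28).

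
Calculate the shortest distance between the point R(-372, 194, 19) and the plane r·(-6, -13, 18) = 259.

n = (-6, -13, 18); n·P − 259 = -207; |n| = 23; distance = 207/23 = 9.

9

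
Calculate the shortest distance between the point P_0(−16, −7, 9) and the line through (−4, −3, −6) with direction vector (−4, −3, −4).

Direction vector d = (−4, −3, −4).
AP = (−12, −4, 15); AP·d = 0, |AP|² = 385, |d|² = 41.
distance² = |AP|² − (AP·d)²/|d|² = 385 − 0/41 = 385, so the distance is √385.

√385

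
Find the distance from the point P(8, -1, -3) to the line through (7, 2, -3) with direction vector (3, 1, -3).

Direction vector d = (3, 1, -3).
AP = (1, -3, 0), and AP × d = (9, 3, 10).
|AP × d|² = 190 and |d|² = 19, so the distance is √(190/19) = √10.

√10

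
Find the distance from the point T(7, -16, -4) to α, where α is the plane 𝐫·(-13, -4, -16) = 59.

22/21

d = |(-13)·7 + (-4)·(-16) + (-16)·(-4) − 59| / √(169 + 16 + 256) = |-22| / 21 = 22/21.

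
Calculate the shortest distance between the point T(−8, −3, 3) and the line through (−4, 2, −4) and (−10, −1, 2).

3

A direction vector is d = (−6, −3, 6).
AP = (−4, −5, 7); AP·d = 81, |AP|² = 90, |d|² = 81.
distance² = |AP|² − (AP·d)²/|d|² = 90 − 6561/81 = 9, so the distance is 3.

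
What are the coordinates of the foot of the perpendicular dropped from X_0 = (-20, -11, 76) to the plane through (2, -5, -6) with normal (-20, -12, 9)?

n = (-20, -12, 9), |n|² = 625, and n·X_0 − (-34) = 1250.
t = 1250/625 = 2, so the foot is X_0 − t·n = (-20, -11, 76) − 2·(-20, -12, 9) = (20, 13, 58).

(20, 13, 58)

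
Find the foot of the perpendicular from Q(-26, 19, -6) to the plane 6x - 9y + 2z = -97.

(-14, 1, -2)

n = (6, -9, 2), |n|² = 121, and n·Q − (-97) = -242.
t = -242/121 = -2, so the foot is Q − t·n = (-26, 19, -6) − (-2)·(6, -9, 2) = (-14, 1, -2).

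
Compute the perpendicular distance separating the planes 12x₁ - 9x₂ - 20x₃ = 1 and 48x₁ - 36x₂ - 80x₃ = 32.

7/25

Divide the second equation by 4 to match normals: 12x₁ - 9x₂ - 20x₃ = 8.
Both planes have normal n = (12, -9, -20), |n| = 25. Any point on the first plane is at distance |8 − 1|/|n| = 7/25 from the second.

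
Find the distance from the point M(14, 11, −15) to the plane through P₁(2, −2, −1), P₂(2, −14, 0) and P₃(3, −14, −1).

11/17

P₁P₂ = (0, −12, 1) and P₁P₃ = (1, −12, 0), so a normal is n = P₁P₂ × P₁P₃ = (12, 1, 12).
n = (12, 1, 12); n·P − 10 = -11; |n| = 17; distance = 11/17.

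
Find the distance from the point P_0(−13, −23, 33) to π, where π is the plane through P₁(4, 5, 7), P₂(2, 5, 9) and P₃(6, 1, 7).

10/3

P₁P₂ = (−2, 0, 2) and P₁P₃ = (2, −4, 0), so a normal is n = P₁P₂ × P₁P₃ = (8, 4, 8).
Then n·(−13, −23, 33) − 108 = −40.
|n| = √(64 + 16 + 64) = 12, so the distance is |-40|/12 = 10/3.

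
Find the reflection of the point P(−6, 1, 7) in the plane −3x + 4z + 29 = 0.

(12, 1, -17)

With n = (−3, 0, 4), the signed offset is (n·P − (-29))/|n|² = 75/25 = 3.
P' = P − 2t·n = (−6, 1, 7) − 6·(−3, 0, 4) = (12, 1, −17).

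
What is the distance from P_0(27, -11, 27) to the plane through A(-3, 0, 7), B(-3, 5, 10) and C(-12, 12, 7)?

AB = (0, 5, 3) and AC = (-9, 12, 0), so a normal is n = AB × AC = (-36, -27, 45).
d = |(-36)·27 + (-27)·(-11) + 45·27 − 423| / √(1296 + 729 + 2025) = |117| / (45√2) = 13√2/10.

13√2/10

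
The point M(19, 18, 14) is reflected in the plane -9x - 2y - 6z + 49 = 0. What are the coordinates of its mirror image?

With n = (-9, -2, -6), the signed offset is (n·M − (-49))/|n|² = -242/121 = -2.
M' = M − 2t·n = (19, 18, 14) − (-4)·(-9, -2, -6) = (-17, 10, -10).

(-17, 10, -10)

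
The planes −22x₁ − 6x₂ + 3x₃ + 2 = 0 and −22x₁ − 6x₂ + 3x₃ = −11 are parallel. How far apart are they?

Both planes have normal n = (−22, −6, 3), |n| = 23. Any point on the first plane is at distance |(-11) − (-2)|/|n| = 9/23 from the second.

9/23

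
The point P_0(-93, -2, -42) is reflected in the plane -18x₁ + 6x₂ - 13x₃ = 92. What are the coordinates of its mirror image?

(51, -50, 62)

n = (-18, 6, -13), |n|² = 529, n·P_0 − 92 = 2116, so t = 2116/529 = 4.
Foot F = P_0 − 4·n = (-21, -26, 10); the reflection is 2F − P_0 = (51, -50, 62).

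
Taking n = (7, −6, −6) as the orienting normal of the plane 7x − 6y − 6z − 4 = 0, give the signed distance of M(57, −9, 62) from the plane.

n·M − 4 = 77.
|n| = 11, so the signed distance is 77/11 = 7.

7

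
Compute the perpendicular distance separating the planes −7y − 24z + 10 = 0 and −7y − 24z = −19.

9/25

Both planes have normal n = (0, −7, −24), |n| = 25. Any point on the first plane is at distance |(-19) − (-10)|/|n| = 9/25 from the second.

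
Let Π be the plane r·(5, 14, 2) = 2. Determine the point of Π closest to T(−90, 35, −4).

(-272/3, 497/15, -64/15)

n = (5, 14, 2), |n|² = 225, and n·T − 2 = 30.
t = 30/225 = 2/15, so the foot is T − t·n = (−90, 35, −4) − (2/15)·(5, 14, 2) = (−272/3, 497/15, −64/15).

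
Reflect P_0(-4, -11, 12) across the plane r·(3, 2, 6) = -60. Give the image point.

(-16, -19, -12)

With n = (3, 2, 6), the signed offset is (n·P_0 − (-60))/|n|² = 98/49 = 2.
P_0' = P_0 − 2t·n = (-4, -11, 12) − 4·(3, 2, 6) = (-16, -19, -12).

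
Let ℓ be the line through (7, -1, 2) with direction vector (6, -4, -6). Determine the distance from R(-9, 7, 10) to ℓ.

Direction vector d = (6, -4, -6).
AP = (-16, 8, 8); AP·d = -176, |AP|² = 384, |d|² = 88.
distance² = |AP|² − (AP·d)²/|d|² = 384 − 30976/88 = 32, so the distance is 4√2.

4√2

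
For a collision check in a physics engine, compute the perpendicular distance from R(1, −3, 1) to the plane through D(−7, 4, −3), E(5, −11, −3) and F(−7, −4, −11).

4√57/57

DE = (12, −15, 0) and DF = (0, −8, −8), so a normal is n = DE × DF = (120, 96, −96).
n = (120, 96, −96); n·P − (-168) = -96; |n| = 24√57; distance = 96/(24√57) = 4√57/57.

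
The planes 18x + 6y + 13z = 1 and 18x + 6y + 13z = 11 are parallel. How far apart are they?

Both planes have normal n = (18, 6, 13), |n| = 23. Any point on the first plane is at distance |11 − 1|/|n| = 10/23 from the second.

10/23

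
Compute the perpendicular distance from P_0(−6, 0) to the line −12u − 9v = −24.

32/5

d = |(-12)·(-6) + (-9)·0 − (-24)| / √(144 + 81) = |96|/15 = 32/5.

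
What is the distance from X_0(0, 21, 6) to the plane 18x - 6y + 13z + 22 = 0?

26/23

n = (18, -6, 13); n·P − (-22) = -26; |n| = 23; distance = 26/23.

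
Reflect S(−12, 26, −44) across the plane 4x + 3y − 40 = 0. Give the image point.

With n = (4, 3, 0), the signed offset is (n·S − 40)/|n|² = -10/25 = -2/5.
S' = S − 2t·n = (−12, 26, −44) − (-4/5)·(4, 3, 0) = (−44/5, 142/5, −44).

(-44/5, 142/5, -44)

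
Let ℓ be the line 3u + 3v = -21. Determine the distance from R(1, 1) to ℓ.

The normal to the line is n = (3, 3) with |n| = 3√2.
|n·R − (-21)| = |6 − (-21)| = 27, so the distance is 27/(3√2) = 9/√2.

9√2/2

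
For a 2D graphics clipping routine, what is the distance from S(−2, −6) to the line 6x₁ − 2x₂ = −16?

d = |6·(-2) + (-2)·(-6) − (-16)| / √(36 + 4) = |16|/(2√10) = 8/√10.

8/√10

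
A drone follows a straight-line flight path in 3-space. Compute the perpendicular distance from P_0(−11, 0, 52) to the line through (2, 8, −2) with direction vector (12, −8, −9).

√1993

Direction vector d = (12, −8, −9).
AP = (−13, −8, 54), and AP × d = (504, 531, 200).
|AP × d|² = 575977 and |d|² = 289, so the distance is √(575977/289) = √1993.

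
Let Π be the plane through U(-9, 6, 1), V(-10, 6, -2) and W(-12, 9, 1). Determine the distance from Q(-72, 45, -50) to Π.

UV = (-1, 0, -3) and UW = (-3, 3, 0), so a normal is n = UV × UW = (9, 9, -3).
d = |9·(-72) + 9·45 + (-3)·(-50) − (-30)| / √(81 + 81 + 9) = |-63| / (3√19) = 21√19/19.

21√19/19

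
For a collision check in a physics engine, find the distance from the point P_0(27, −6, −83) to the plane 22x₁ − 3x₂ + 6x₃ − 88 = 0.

26/23

Normal vector n = (22, −3, 6), and n·(27, −6, −83) − 88 = 26.
|n| = √(484 + 9 + 36) = 23, so the distance is |26|/23 = 26/23.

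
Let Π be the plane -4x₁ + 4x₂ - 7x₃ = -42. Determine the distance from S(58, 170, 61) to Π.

Normal vector n = (-4, 4, -7), and n·(58, 170, 61) - (-42) = 63.
|n| = √(16 + 16 + 49) = 9, so the distance is |63|/9 = 7.

7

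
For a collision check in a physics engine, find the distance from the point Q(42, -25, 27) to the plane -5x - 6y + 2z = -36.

30/√65

d = |(-5)·42 + (-6)·(-25) + 2·27 − (-36)| / √(25 + 36 + 4) = |30| / √65 = 6√65/13.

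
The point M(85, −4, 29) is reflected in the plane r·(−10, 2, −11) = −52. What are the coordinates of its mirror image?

(-15, 16, -81)

n = (−10, 2, −11), |n|² = 225, n·M − (-52) = -1125, so t = -1125/225 = -5.
Foot F = M − (-5)·n = (35, 6, −26); the reflection is 2F − M = (−15, 16, −81).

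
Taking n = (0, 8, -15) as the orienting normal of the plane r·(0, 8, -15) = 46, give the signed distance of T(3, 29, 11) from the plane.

n·T − 46 = 21.
|n| = 17, so the signed distance is 21/17.

21/17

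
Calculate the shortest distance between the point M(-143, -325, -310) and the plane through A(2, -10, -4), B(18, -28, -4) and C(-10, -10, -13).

9

AB = (16, -18, 0) and AC = (-12, 0, -9), so a normal is n = AB × AC = (162, 144, -216).
n = (162, 144, -216); n·P − (-252) = -2754; |n| = 306; distance = 2754/306 = 9.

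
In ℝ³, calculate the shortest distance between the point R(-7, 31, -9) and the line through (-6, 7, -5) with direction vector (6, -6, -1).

Direction vector d = (6, -6, -1).
AP = (-1, 24, -4), and AP × d = (-48, -25, -138).
|AP × d|² = 21973 and |d|² = 73, so the distance is √(21973/73) = √301.

√301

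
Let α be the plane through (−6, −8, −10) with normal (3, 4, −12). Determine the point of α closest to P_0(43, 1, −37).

The perpendicular from P_0 has direction n = (3, 4, −12): r = (43, 1, −37) + λ(3, 4, −12).
Substitute into the plane: n·(P_0 + λn) = 70 gives 577 + 169λ = 70, so λ = -3.
Foot = (43, 1, −37) + (-3)·(3, 4, −12) = (34, −11, −1).

(34, -11, -1)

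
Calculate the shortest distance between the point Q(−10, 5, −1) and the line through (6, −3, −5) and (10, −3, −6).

A direction vector is d = (4, 0, −1).
AP = (−16, 8, 4); AP·d = -68, |AP|² = 336, |d|² = 17.
distance² = |AP|² − (AP·d)²/|d|² = 336 − 4624/17 = 64, so the distance is 8.

8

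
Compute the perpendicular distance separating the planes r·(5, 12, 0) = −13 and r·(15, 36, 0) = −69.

10/13

Divide the second equation by 3 to match normals: 5x + 12y = -23.
With common normal n = (5, 12, 0) (|n| = 13), the distance is |(-13) − (-23)|/|n| = 10/13.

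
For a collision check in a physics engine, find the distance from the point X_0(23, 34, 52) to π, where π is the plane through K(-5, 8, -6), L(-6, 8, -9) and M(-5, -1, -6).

KL = (-1, 0, -3) and KM = (0, -9, 0), so a normal is n = KL × KM = (-27, 0, 9).
d = |(-27)·23 + 9·52 − 81| / √(729 + 0 + 81) = |-234| / (9√10) = 13√10/5.

26/√10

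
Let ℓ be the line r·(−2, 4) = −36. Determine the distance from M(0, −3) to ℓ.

d = |(-2)·0 + 4·(-3) − (-36)| / √(4 + 16) = |24|/(2√5) = 12/√5.

12/√5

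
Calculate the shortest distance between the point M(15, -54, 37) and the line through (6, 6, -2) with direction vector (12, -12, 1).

51

Direction vector d = (12, -12, 1).
AP = (9, -60, 39), and AP × d = (408, 459, 612).
|AP × d|² = 751689 and |d|² = 289, so the distance is √(751689/289) = √2601 = 51.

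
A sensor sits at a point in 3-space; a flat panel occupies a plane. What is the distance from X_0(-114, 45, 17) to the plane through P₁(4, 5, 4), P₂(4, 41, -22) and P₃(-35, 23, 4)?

2

P₁P₂ = (0, 36, -26) and P₁P₃ = (-39, 18, 0), so a normal is n = P₁P₂ × P₁P₃ = (468, 1014, 1404).
n = (468, 1014, 1404); n·P − 12558 = 3588; |n| = 1794; distance = 3588/1794 = 2.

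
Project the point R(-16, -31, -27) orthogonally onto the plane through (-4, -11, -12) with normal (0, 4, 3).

(-16, -11, -12)

n = (0, 4, 3), |n|² = 25, and n·R − (-80) = -125.
t = -125/25 = -5, so the foot is R − t·n = (-16, -31, -27) − (-5)·(0, 4, 3) = (-16, -11, -12).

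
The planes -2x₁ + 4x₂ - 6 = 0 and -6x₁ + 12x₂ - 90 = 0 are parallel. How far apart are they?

12/√5

Divide the second equation by 3 to match normals: -2x₁ + 4x₂ = 30.
With common normal n = (-2, 4, 0) (|n| = 2√5), the distance is |6 − 30|/|n| = 24/(2√5) = 12/√5.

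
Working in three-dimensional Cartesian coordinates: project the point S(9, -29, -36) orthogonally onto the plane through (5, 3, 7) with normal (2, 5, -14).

The perpendicular from S has direction n = (2, 5, -14): r = (9, -29, -36) + t(2, 5, -14).
Substitute into the plane: n·(S + tn) = -73 gives 377 + 225t = -73, so t = -2.
Foot = (9, -29, -36) + (-2)·(2, 5, -14) = (5, -39, -8).

(5, -39, -8)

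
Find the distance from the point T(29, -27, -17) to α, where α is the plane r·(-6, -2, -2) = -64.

√11

Normal vector n = (-6, -2, -2), and n·(29, -27, -17) - (-64) = -22.
|n| = √(36 + 4 + 4) = 2√11, so the distance is |-22|/(2√11) = √11.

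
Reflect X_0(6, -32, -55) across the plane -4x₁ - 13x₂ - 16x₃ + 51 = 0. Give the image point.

(30, 46, 41)

With n = (-4, -13, -16), the signed offset is (n·X_0 − (-51))/|n|² = 1323/441 = 3.
X_0' = X_0 − 2t·n = (6, -32, -55) − 6·(-4, -13, -16) = (30, 46, 41).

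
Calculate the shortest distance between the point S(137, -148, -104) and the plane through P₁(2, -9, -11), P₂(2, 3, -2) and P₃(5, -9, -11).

9

P₁P₂ = (0, 12, 9) and P₁P₃ = (3, 0, 0), so a normal is n = P₁P₂ × P₁P₃ = (0, 27, -36).
Then n·(137, -148, -104) - 153 = -405.
|n| = √(0 + 729 + 1296) = 45, so the distance is |-405|/45 = 9.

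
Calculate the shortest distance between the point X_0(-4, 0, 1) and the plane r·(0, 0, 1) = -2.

3

Normal vector n = (0, 0, 1), and n·(-4, 0, 1) - (-2) = 3.
|n| = √(0 + 0 + 1) = 1, so the distance is |3|/1 = 3.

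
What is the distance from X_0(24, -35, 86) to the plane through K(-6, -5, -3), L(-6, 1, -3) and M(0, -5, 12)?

28/√29

KL = (0, 6, 0) and KM = (6, 0, 15), so a normal is n = KL × KM = (90, 0, -36).
Then n·(24, -35, 86) - (-432) = -504.
|n| = √(8100 + 0 + 1296) = 18√29, so the distance is |-504|/(18√29) = 28/√29.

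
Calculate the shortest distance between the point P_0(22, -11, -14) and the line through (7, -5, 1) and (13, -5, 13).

A direction vector is d = (6, 0, 12).
AP = (15, -6, -15), and AP × d = (-72, -270, 36).
|AP × d|² = 79380 and |d|² = 180, so the distance is √(79380/180) = √441 = 21.

21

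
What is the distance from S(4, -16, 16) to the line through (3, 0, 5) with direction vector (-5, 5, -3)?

√142

Direction vector d = (-5, 5, -3).
AP = (1, -16, 11), and AP × d = (-7, -52, -75).
|AP × d|² = 8378 and |d|² = 59, so the distance is √(8378/59) = √142.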